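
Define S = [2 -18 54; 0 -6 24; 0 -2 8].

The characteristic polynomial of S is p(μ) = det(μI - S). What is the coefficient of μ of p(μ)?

p(μ) = μ^3 - 4μ^2 + 4μ.
The coefficient of μ is 4.

4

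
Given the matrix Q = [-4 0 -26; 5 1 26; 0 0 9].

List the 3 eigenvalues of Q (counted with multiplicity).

-4, 1, 9

Compute the characteristic polynomial p(λ) = det(λI - Q).
Expanding along the first row, p(λ) = λ^3 - 6λ^2 - 31λ + 36.
Rational-root test: λ = 1 gives p(1) = 0.
Dividing by (λ - 1) leaves λ^2 - 5λ - 36.
The quadratic factors as (λ + 4)·(λ - 9).
Eigenvalues: -4, 1, 9.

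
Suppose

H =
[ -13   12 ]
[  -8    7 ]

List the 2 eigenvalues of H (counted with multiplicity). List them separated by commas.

det(H - sI) = (-13 - s)(7 - s) - (12)·(-8) = s^2 + 6s + 5.
This factors as (s + 5)·(s + 1) = 0.
Eigenvalues: -5, -1.

-5, -1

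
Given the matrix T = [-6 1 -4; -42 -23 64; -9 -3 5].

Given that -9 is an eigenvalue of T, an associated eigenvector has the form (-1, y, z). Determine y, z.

3, 0

We need (T + 9I)v = 0.
T + 9I = [[3, 1, -4], [-42, -14, 64], [-9, -3, 14]].
Row 1: (3)·-1 + (1)·y + (-4)·z = 0
Row 2: (-42)·-1 + (-14)·y + (64)·z = 0
Row 3: (-9)·-1 + (-3)·y + (14)·z = 0
Solving gives y = 3, z = 0.
Check: T·(-1, 3, 0) = (9, -27, 0) = -9·(-1, 3, 0).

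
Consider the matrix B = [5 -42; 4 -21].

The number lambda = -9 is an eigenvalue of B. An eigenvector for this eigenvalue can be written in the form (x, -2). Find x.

-6

We need (B + 9I)v = 0.
B + 9I = [[14, -42], [4, -12]].
Row 1: (14)·x + (-42)·-2 = 0
Row 2: (4)·x + (-12)·-2 = 0
Solving gives x = -6.
Check: B·(-6, -2) = (54, 18) = -9·(-6, -2).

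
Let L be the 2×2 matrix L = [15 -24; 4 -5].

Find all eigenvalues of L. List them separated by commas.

det(L - tI) = (15 - t)(-5 - t) - (-24)·(4) = t^2 - 10t + 21.
This factors as (t - 3)·(t - 7) = 0.
Eigenvalues: 3, 7.

3, 7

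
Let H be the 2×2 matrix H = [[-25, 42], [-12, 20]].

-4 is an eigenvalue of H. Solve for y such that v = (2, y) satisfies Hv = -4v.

1

We need (H + 4I)v = 0.
H + 4I = [[-21, 42], [-12, 24]].
Row 1: (-21)·2 + (42)·y = 0
Row 2: (-12)·2 + (24)·y = 0
Solving gives y = 1.
Check: H·(2, 1) = (-8, -4) = -4·(2, 1).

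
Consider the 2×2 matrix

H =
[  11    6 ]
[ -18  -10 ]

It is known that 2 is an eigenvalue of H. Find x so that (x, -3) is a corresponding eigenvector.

2

We need (H - 2I)v = 0.
H - 2I = [[9, 6], [-18, -12]].
Row 1: (9)·x + (6)·-3 = 0
Row 2: (-18)·x + (-12)·-3 = 0
Solving gives x = 2.
Check: H·(2, -3) = (4, -6) = 2·(2, -3).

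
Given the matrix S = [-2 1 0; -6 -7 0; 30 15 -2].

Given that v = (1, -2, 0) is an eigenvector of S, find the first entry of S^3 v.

-64

First find the eigenvalue: Sv = (-4, 8, 0) = -4·(1, -2, 0), so λ = -4.
Then S^3 v = λ^3·v = (-4)^3·(1, -2, 0) = -64·(1, -2, 0) = (-64, 128, 0).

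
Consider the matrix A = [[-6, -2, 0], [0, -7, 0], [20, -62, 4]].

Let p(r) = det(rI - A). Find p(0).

p(0) = det(0·I − A) = det(−A) = (−1)^3·det(A).
det(A) = 168, so p(0) = -168.

-168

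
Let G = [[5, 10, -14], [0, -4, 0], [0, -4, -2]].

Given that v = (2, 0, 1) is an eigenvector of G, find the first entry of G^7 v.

First find the eigenvalue: Gv = (-4, 0, -2) = -2·(2, 0, 1), so λ = -2.
Then G^7 v = λ^7·v = (-2)^7·(2, 0, 1) = -128·(2, 0, 1) = (-256, 0, -128).

-256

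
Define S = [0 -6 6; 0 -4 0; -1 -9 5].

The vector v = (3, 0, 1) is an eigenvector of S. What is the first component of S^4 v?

48

First find the eigenvalue: Sv = (6, 0, 2) = 2·(3, 0, 1), so λ = 2.
Then S^4 v = λ^4·v = 2^4·(3, 0, 1) = 16·(3, 0, 1) = (48, 0, 16).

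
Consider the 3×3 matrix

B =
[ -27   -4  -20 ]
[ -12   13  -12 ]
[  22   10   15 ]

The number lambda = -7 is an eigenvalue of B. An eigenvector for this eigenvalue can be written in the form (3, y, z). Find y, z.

0, -3

We need (B + 7I)v = 0.
B + 7I = [[-20, -4, -20], [-12, 20, -12], [22, 10, 22]].
Row 1: (-20)·3 + (-4)·y + (-20)·z = 0
Row 2: (-12)·3 + (20)·y + (-12)·z = 0
Row 3: (22)·3 + (10)·y + (22)·z = 0
Solving gives y = 0, z = -3.
Check: B·(3, 0, -3) = (-21, 0, 21) = -7·(3, 0, -3).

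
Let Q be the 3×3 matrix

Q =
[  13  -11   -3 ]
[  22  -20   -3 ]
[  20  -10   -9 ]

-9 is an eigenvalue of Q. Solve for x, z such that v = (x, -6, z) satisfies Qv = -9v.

-3, 0

We need (Q + 9I)v = 0.
Q + 9I = [[22, -11, -3], [22, -11, -3], [20, -10, 0]].
Row 1: (22)·x + (-11)·-6 + (-3)·z = 0
Row 2: (22)·x + (-11)·-6 + (-3)·z = 0
Row 3: (20)·x + (-10)·-6 + (0)·z = 0
Solving gives x = -3, z = 0.
Check: Q·(-3, -6, 0) = (27, 54, 0) = -9·(-3, -6, 0).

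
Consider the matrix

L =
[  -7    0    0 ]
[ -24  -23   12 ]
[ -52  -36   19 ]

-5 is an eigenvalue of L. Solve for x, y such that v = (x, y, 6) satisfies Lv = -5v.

We need (L + 5I)v = 0.
L + 5I = [[-2, 0, 0], [-24, -18, 12], [-52, -36, 24]].
Row 1: (-2)·x + (0)·y + (0)·6 = 0
Row 2: (-24)·x + (-18)·y + (12)·6 = 0
Row 3: (-52)·x + (-36)·y + (24)·6 = 0
Solving gives x = 0, y = 4.
Check: L·(0, 4, 6) = (0, -20, -30) = -5·(0, 4, 6).

0, 4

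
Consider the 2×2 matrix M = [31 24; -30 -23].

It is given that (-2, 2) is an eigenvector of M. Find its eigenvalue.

Compute Mv: M·(-2, 2) = (-14, 14).
Since Mv = λv, compare component 1: -14 = λ·-2, so λ = 7.

7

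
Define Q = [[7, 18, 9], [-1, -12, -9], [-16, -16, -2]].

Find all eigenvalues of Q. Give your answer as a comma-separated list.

-11, -2, 6

The characteristic polynomial is p(λ) = det(λI - Q).
Expanding the 3×3 determinant: p(λ) = λ^3 + 7λ^2 - 56λ - 132.
Since p(-2) = 0, λ = -2 is a root.
Dividing by (λ + 2) leaves λ^2 + 5λ - 66.
The quadratic factors as (λ + 11)·(λ - 6).
Eigenvalues: -11, -2, 6.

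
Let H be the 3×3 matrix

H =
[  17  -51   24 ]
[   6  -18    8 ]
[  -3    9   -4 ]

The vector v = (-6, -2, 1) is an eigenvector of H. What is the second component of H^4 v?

-512

First find the eigenvalue: Hv = (24, 8, -4) = -4·(-6, -2, 1), so λ = -4.
Then H^4 v = λ^4·v = (-4)^4·(-6, -2, 1) = 256·(-6, -2, 1) = (-1536, -512, 256).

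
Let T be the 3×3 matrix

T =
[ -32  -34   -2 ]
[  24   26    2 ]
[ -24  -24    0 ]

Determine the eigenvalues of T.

-8, 0, 2

The characteristic polynomial is p(λ) = det(λI - T).
Expanding along the first row, p(λ) = λ^3 + 6λ^2 - 16λ.
Rational-root test: λ = 0 gives p(0) = 0.
Dividing by λ leaves λ^2 + 6λ - 16.
The quadratic factors as (λ + 8)·(λ - 2).
Eigenvalues: -8, 0, 2.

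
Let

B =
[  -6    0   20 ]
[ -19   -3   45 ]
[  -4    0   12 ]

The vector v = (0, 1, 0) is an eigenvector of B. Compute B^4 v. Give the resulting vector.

(0, 81, 0)

First find the eigenvalue: Bv = (0, -3, 0) = -3·(0, 1, 0), so λ = -3.
Then B^4 v = λ^4·v = (-3)^4·(0, 1, 0) = 81·(0, 1, 0) = (0, 81, 0).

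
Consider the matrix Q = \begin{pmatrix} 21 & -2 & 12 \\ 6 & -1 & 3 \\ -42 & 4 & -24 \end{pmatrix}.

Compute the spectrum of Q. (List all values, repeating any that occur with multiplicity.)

-3, -1, 0

Compute the characteristic polynomial p(λ) = det(λI - Q).
Cofactor expansion gives p(λ) = λ^3 + 4λ^2 + 3λ.
Rational-root test: λ = -1 gives p(-1) = 0.
Dividing by (λ + 1) leaves λ^2 + 3λ.
The quadratic factors as (λ + 3)·λ.
Eigenvalues: -3, -1, 0.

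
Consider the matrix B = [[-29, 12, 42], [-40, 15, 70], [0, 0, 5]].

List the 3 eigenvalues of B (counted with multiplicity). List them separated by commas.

-9, -5, 5

Set up det(lambda·I - B) = 0.
Expanding the 3×3 determinant: p(lambda) = lambda^3 + 9·lambda^2 - 25·lambda - 225.
Rational-root test: lambda = -5 gives p(-5) = 0.
Factor out (lambda + 5): p(lambda) = (lambda + 5)·(lambda^2 + 4·lambda - 45).
The quadratic factors as (lambda + 9)·(lambda - 5).
Eigenvalues: -9, -5, 5.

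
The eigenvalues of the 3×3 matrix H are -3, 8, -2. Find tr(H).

trace(H) is the sum of the eigenvalues: (-3) + (8) + (-2) = 3.

3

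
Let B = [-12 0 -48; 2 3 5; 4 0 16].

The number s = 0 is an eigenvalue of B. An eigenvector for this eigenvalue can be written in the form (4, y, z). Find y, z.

-1, -1

We need (B)v = 0.
B = [[-12, 0, -48], [2, 3, 5], [4, 0, 16]].
Row 1: (-12)·4 + (0)·y + (-48)·z = 0
Row 2: (2)·4 + (3)·y + (5)·z = 0
Row 3: (4)·4 + (0)·y + (16)·z = 0
Solving gives y = -1, z = -1.
Check: B·(4, -1, -1) = (0, 0, 0) = 0·(4, -1, -1).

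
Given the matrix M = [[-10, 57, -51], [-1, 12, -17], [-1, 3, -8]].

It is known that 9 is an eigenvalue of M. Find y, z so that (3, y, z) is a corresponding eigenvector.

1, 0

We need (M - 9I)v = 0.
M - 9I = [[-19, 57, -51], [-1, 3, -17], [-1, 3, -17]].
Row 1: (-19)·3 + (57)·y + (-51)·z = 0
Row 2: (-1)·3 + (3)·y + (-17)·z = 0
Row 3: (-1)·3 + (3)·y + (-17)·z = 0
Solving gives y = 1, z = 0.
Check: M·(3, 1, 0) = (27, 9, 0) = 9·(3, 1, 0).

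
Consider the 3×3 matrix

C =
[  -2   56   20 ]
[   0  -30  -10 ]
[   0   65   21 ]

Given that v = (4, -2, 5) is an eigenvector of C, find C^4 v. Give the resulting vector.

(2500, -1250, 3125)

First find the eigenvalue: Cv = (-20, 10, -25) = -5·(4, -2, 5), so λ = -5.
Then C^4 v = λ^4·v = (-5)^4·(4, -2, 5) = 625·(4, -2, 5) = (2500, -1250, 3125).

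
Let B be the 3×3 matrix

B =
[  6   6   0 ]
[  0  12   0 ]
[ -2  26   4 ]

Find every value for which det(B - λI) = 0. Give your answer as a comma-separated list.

4, 6, 12

The characteristic polynomial is p(t) = det(tI - B).
Cofactor expansion gives p(t) = t^3 - 22t^2 + 144t - 288.
Since p(4) = 0, t = 4 is a root.
Factor out (t - 4): p(t) = (t - 4)·(t^2 - 18t + 72).
The quadratic factors as (t - 6)·(t - 12).
Eigenvalues: 4, 6, 12.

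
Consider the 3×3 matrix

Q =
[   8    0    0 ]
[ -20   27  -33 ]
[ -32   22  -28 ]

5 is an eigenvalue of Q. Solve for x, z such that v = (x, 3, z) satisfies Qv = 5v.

We need (Q - 5I)v = 0.
Q - 5I = [[3, 0, 0], [-20, 22, -33], [-32, 22, -33]].
Row 1: (3)·x + (0)·3 + (0)·z = 0
Row 2: (-20)·x + (22)·3 + (-33)·z = 0
Row 3: (-32)·x + (22)·3 + (-33)·z = 0
Solving gives x = 0, z = 2.
Check: Q·(0, 3, 2) = (0, 15, 10) = 5·(0, 3, 2).

0, 2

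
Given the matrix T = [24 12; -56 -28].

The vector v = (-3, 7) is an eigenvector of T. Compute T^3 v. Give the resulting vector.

First find the eigenvalue: Tv = (12, -28) = -4·(-3, 7), so λ = -4.
Then T^3 v = λ^3·v = (-4)^3·(-3, 7) = -64·(-3, 7) = (192, -448).

(192, -448)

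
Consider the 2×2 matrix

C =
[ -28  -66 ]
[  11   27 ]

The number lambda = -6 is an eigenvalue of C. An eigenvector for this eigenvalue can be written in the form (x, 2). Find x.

-6

We need (C + 6I)v = 0.
C + 6I = [[-22, -66], [11, 33]].
Row 1: (-22)·x + (-66)·2 = 0
Row 2: (11)·x + (33)·2 = 0
Solving gives x = -6.
Check: C·(-6, 2) = (36, -12) = -6·(-6, 2).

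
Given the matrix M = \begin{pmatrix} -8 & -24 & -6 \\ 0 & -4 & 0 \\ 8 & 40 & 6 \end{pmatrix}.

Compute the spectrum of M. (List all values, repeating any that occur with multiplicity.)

-4, -2, 0

Compute the characteristic polynomial p(μ) = det(μI - M).
Expanding the 3×3 determinant: p(μ) = μ^3 + 6μ^2 + 8μ.
Since p(-4) = 0, μ = -4 is a root.
Dividing by (μ + 4) leaves μ^2 + 2μ.
The quadratic factors as (μ + 2)·μ.
Eigenvalues: -4, -2, 0.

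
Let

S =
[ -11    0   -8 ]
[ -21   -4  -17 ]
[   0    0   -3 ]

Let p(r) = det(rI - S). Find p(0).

132

p(0) = det(0·I − S) = det(−S) = (−1)^3·det(S).
det(S) = -132, so p(0) = 132.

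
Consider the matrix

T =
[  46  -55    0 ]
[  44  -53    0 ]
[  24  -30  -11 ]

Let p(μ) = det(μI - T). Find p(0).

-198

p(0) = det(0·I − T) = det(−T) = (−1)^3·det(T).
det(T) = 198, so p(0) = -198.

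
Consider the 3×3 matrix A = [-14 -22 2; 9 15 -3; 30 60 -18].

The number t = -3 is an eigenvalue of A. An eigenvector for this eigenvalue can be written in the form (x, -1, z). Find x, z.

We need (A + 3I)v = 0.
A + 3I = [[-11, -22, 2], [9, 18, -3], [30, 60, -15]].
Row 1: (-11)·x + (-22)·-1 + (2)·z = 0
Row 2: (9)·x + (18)·-1 + (-3)·z = 0
Row 3: (30)·x + (60)·-1 + (-15)·z = 0
Solving gives x = 2, z = 0.
Check: A·(2, -1, 0) = (-6, 3, 0) = -3·(2, -1, 0).

2, 0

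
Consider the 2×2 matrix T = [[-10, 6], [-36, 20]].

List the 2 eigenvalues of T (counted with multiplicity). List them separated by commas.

det(T - sI) = (-10 - s)(20 - s) - (6)·(-36) = s^2 - 10s + 16.
This factors as (s - 2)·(s - 8) = 0.
Eigenvalues: 2, 8.

2, 8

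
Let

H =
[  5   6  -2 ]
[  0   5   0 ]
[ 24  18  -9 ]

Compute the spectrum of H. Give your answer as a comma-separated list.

Set up det(rI - H) = 0.
Expanding along the first row, p(r) = r^3 - r^2 - 17r - 15.
Rational-root test: r = -1 gives p(-1) = 0.
Factor out (r + 1): p(r) = (r + 1)·(r^2 - 2r - 15).
The quadratic factors as (r + 3)·(r - 5).
Eigenvalues: -3, -1, 5.

-3, -1, 5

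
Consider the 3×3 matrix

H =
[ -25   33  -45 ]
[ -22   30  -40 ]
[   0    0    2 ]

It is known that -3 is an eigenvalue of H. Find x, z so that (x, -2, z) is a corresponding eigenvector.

We need (H + 3I)v = 0.
H + 3I = [[-22, 33, -45], [-22, 33, -40], [0, 0, 5]].
Row 1: (-22)·x + (33)·-2 + (-45)·z = 0
Row 2: (-22)·x + (33)·-2 + (-40)·z = 0
Row 3: (0)·x + (0)·-2 + (5)·z = 0
Solving gives x = -3, z = 0.
Check: H·(-3, -2, 0) = (9, 6, 0) = -3·(-3, -2, 0).

-3, 0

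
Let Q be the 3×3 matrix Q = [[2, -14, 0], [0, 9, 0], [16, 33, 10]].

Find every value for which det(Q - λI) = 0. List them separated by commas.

The characteristic polynomial is p(r) = det(rI - Q).
Expanding along the first row, p(r) = r^3 - 21r^2 + 128r - 180.
Try r = 2: p(2) = 0, so 2 is a root.
Dividing by (r - 2) leaves r^2 - 19r + 90.
The quadratic factors as (r - 9)·(r - 10).
Eigenvalues: 2, 9, 10.

2, 9, 10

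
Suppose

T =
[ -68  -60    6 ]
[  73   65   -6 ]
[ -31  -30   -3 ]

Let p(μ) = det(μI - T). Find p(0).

p(0) = det(0·I − T) = det(−T) = (−1)^3·det(T).
det(T) = 150, so p(0) = -150.

-150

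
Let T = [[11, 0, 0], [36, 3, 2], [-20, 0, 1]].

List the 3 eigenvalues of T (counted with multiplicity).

1, 3, 11

Compute the characteristic polynomial p(t) = det(tI - T).
Expanding the 3×3 determinant: p(t) = t^3 - 15t^2 + 47t - 33.
Try t = 1: p(1) = 0, so 1 is a root.
Dividing by (t - 1) leaves t^2 - 14t + 33.
The quadratic factors as (t - 3)·(t - 11).
Eigenvalues: 1, 3, 11.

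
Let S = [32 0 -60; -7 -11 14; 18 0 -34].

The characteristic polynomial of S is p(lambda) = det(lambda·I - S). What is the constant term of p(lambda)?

p(lambda) = lambda^3 + 13·lambda^2 + 14·lambda - 88.
The constant term is -88.

-88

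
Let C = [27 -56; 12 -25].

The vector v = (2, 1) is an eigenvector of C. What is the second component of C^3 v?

First find the eigenvalue: Cv = (-2, -1) = -1·(2, 1), so λ = -1.
Then C^3 v = λ^3·v = (-1)^3·(2, 1) = -1·(2, 1) = (-2, -1).

-1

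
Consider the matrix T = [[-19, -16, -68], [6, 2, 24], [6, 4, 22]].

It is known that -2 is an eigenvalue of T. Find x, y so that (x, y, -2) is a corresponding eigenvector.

We need (T + 2I)v = 0.
T + 2I = [[-17, -16, -68], [6, 4, 24], [6, 4, 24]].
Row 1: (-17)·x + (-16)·y + (-68)·-2 = 0
Row 2: (6)·x + (4)·y + (24)·-2 = 0
Row 3: (6)·x + (4)·y + (24)·-2 = 0
Solving gives x = 8, y = 0.
Check: T·(8, 0, -2) = (-16, 0, 4) = -2·(8, 0, -2).

8, 0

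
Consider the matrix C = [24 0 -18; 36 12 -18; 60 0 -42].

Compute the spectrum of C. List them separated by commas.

Set up det(sI - C) = 0.
Expanding the 3×3 determinant: p(s) = s^3 + 6s^2 - 144s - 864.
Since p(-6) = 0, s = -6 is a root.
Dividing by (s + 6) leaves s^2 - 144.
The quadratic factors as (s + 12)·(s - 12).
Eigenvalues: -12, -6, 12.

-12, -6, 12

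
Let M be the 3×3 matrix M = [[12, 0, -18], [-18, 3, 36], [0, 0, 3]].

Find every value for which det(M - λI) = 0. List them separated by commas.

3, 3, 12

Set up det(λI - M) = 0.
Expanding along the first row, p(λ) = λ^3 - 18λ^2 + 81λ - 108.
Try λ = 12: p(12) = 0, so 12 is a root.
Dividing by (λ - 12) leaves λ^2 - 6λ + 9.
The quadratic factor is (λ - 3)^2.
Eigenvalues: 3, 3, 12.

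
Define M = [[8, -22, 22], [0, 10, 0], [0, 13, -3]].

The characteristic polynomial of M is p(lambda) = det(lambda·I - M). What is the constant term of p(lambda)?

p(lambda) = lambda^3 - 15·lambda^2 + 26·lambda + 240.
The constant term is 240.

240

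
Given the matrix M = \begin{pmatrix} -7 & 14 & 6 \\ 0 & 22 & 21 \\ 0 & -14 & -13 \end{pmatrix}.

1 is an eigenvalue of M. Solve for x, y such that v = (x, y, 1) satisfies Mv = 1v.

We need (M - 1I)v = 0.
M - 1I = [[-8, 14, 6], [0, 21, 21], [0, -14, -14]].
Row 1: (-8)·x + (14)·y + (6)·1 = 0
Row 2: (0)·x + (21)·y + (21)·1 = 0
Row 3: (0)·x + (-14)·y + (-14)·1 = 0
Solving gives x = -1, y = -1.
Check: M·(-1, -1, 1) = (-1, -1, 1) = 1·(-1, -1, 1).

-1, -1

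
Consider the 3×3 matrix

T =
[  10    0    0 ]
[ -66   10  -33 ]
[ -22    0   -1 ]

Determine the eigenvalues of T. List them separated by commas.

-1, 10, 10

The characteristic polynomial is p(t) = det(tI - T).
Cofactor expansion gives p(t) = t^3 - 19t^2 + 80t + 100.
Rational-root test: t = -1 gives p(-1) = 0.
Factor out (t + 1): p(t) = (t + 1)·(t^2 - 20t + 100).
The quadratic factor is (t - 10)^2.
Eigenvalues: -1, 10, 10.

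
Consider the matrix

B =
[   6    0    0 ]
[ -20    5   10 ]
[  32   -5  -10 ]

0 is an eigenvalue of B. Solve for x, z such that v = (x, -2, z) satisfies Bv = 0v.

0, 1

We need (B)v = 0.
B = [[6, 0, 0], [-20, 5, 10], [32, -5, -10]].
Row 1: (6)·x + (0)·-2 + (0)·z = 0
Row 2: (-20)·x + (5)·-2 + (10)·z = 0
Row 3: (32)·x + (-5)·-2 + (-10)·z = 0
Solving gives x = 0, z = 1.
Check: B·(0, -2, 1) = (0, 0, 0) = 0·(0, -2, 1).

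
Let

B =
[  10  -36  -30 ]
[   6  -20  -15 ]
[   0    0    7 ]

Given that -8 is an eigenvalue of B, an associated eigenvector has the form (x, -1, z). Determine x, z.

We need (B + 8I)v = 0.
B + 8I = [[18, -36, -30], [6, -12, -15], [0, 0, 15]].
Row 1: (18)·x + (-36)·-1 + (-30)·z = 0
Row 2: (6)·x + (-12)·-1 + (-15)·z = 0
Row 3: (0)·x + (0)·-1 + (15)·z = 0
Solving gives x = -2, z = 0.
Check: B·(-2, -1, 0) = (16, 8, 0) = -8·(-2, -1, 0).

-2, 0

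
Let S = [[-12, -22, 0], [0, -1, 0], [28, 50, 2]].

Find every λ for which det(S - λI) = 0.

The characteristic polynomial is p(μ) = det(μI - S).
Expanding the 3×3 determinant: p(μ) = μ^3 + 11μ^2 - 14μ - 24.
Since p(-1) = 0, μ = -1 is a root.
Dividing by (μ + 1) leaves μ^2 + 10μ - 24.
The quadratic factors as (μ + 12)·(μ - 2).
Eigenvalues: -12, -1, 2.

-12, -1, 2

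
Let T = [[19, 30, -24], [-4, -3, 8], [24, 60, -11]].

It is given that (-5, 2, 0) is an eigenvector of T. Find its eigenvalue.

7

Compute Tv: T·(-5, 2, 0) = (-35, 14, 0).
Since Tv = λv, compare component 1: -35 = λ·-5, so λ = 7.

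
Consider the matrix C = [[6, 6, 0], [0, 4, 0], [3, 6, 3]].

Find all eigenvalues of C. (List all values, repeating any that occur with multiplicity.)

3, 4, 6

The characteristic polynomial is p(λ) = det(λI - C).
Cofactor expansion gives p(λ) = λ^3 - 13λ^2 + 54λ - 72.
Rational-root test: λ = 3 gives p(3) = 0.
Factor out (λ - 3): p(λ) = (λ - 3)·(λ^2 - 10λ + 24).
The quadratic factors as (λ - 4)·(λ - 6).
Eigenvalues: 3, 4, 6.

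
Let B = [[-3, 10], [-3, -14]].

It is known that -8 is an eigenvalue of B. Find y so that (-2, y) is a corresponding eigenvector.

We need (B + 8I)v = 0.
B + 8I = [[5, 10], [-3, -6]].
Row 1: (5)·-2 + (10)·y = 0
Row 2: (-3)·-2 + (-6)·y = 0
Solving gives y = 1.
Check: B·(-2, 1) = (16, -8) = -8·(-2, 1).

1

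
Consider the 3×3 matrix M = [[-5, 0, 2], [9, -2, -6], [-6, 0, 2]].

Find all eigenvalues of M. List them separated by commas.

Compute the characteristic polynomial p(r) = det(rI - M).
Cofactor expansion gives p(r) = r^3 + 5r^2 + 8r + 4.
Since p(-2) = 0, r = -2 is a root.
Dividing by (r + 2) leaves r^2 + 3r + 2.
The quadratic factors as (r + 2)·(r + 1).
Eigenvalues: -2, -2, -1.

-2, -2, -1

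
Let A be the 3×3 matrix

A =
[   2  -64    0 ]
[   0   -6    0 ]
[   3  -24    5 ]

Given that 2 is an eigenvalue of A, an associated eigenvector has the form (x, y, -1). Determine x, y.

We need (A - 2I)v = 0.
A - 2I = [[0, -64, 0], [0, -8, 0], [3, -24, 3]].
Row 1: (0)·x + (-64)·y + (0)·-1 = 0
Row 2: (0)·x + (-8)·y + (0)·-1 = 0
Row 3: (3)·x + (-24)·y + (3)·-1 = 0
Solving gives x = 1, y = 0.
Check: A·(1, 0, -1) = (2, 0, -2) = 2·(1, 0, -1).

1, 0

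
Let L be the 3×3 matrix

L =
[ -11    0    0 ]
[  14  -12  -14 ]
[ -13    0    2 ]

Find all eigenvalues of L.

Compute the characteristic polynomial p(λ) = det(λI - L).
Expanding along the first row, p(λ) = λ^3 + 21λ^2 + 86λ - 264.
Since p(2) = 0, λ = 2 is a root.
Factor out (λ - 2): p(λ) = (λ - 2)·(λ^2 + 23λ + 132).
The quadratic factors as (λ + 12)·(λ + 11).
Eigenvalues: -12, -11, 2.

-12, -11, 2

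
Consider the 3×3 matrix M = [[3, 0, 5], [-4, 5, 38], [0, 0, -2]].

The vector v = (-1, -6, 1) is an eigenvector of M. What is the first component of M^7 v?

128

First find the eigenvalue: Mv = (2, 12, -2) = -2·(-1, -6, 1), so λ = -2.
Then M^7 v = λ^7·v = (-2)^7·(-1, -6, 1) = -128·(-1, -6, 1) = (128, 768, -128).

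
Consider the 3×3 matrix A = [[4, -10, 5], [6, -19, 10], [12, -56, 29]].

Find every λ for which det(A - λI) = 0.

1, 4, 9

Set up det(tI - A) = 0.
Cofactor expansion gives p(t) = t^3 - 14t^2 + 49t - 36.
Try t = 1: p(1) = 0, so 1 is a root.
Dividing by (t - 1) leaves t^2 - 13t + 36.
The quadratic factors as (t - 4)·(t - 9).
Eigenvalues: 1, 4, 9.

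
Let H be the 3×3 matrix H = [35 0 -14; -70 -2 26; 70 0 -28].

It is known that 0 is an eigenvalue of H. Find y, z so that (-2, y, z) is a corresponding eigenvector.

5, -5

We need (H)v = 0.
H = [[35, 0, -14], [-70, -2, 26], [70, 0, -28]].
Row 1: (35)·-2 + (0)·y + (-14)·z = 0
Row 2: (-70)·-2 + (-2)·y + (26)·z = 0
Row 3: (70)·-2 + (0)·y + (-28)·z = 0
Solving gives y = 5, z = -5.
Check: H·(-2, 5, -5) = (0, 0, 0) = 0·(-2, 5, -5).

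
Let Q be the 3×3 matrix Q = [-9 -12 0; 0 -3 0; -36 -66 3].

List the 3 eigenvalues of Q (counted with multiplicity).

-9, -3, 3

Compute the characteristic polynomial p(μ) = det(μI - Q).
Cofactor expansion gives p(μ) = μ^3 + 9μ^2 - 9μ - 81.
Try μ = 3: p(3) = 0, so 3 is a root.
Factor out (μ - 3): p(μ) = (μ - 3)·(μ^2 + 12μ + 27).
The quadratic factors as (μ + 9)·(μ + 3).
Eigenvalues: -9, -3, 3.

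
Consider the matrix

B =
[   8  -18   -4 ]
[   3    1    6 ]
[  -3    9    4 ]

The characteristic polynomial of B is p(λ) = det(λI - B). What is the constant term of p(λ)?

-20

p(λ) = λ^3 - 13λ^2 + 32λ - 20.
The constant term is -20.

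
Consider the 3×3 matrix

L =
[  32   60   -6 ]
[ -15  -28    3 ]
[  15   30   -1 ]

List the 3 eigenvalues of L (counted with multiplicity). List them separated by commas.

-1, 2, 2

Set up det(tI - L) = 0.
Expanding the 3×3 determinant: p(t) = t^3 - 3t^2 + 4.
Try t = 2: p(2) = 0, so 2 is a root.
Dividing by (t - 2) leaves t^2 - t - 2.
The quadratic factors as (t + 1)·(t - 2).
Eigenvalues: -1, 2, 2.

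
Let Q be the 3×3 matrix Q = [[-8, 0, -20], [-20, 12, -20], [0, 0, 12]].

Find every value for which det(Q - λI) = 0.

The characteristic polynomial is p(t) = det(tI - Q).
Expanding along the first row, p(t) = t^3 - 16t^2 - 48t + 1152.
Rational-root test: t = -8 gives p(-8) = 0.
Dividing by (t + 8) leaves t^2 - 24t + 144.
The quadratic factor is (t - 12)^2.
Eigenvalues: -8, 12, 12.

-8, 12, 12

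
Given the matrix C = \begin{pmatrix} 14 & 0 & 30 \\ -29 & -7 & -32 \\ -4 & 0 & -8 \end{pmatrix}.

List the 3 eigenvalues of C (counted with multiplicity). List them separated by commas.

-7, 2, 4

Compute the characteristic polynomial p(λ) = det(λI - C).
Expanding the 3×3 determinant: p(λ) = λ^3 + λ^2 - 34λ + 56.
Rational-root test: λ = 2 gives p(2) = 0.
Dividing by (λ - 2) leaves λ^2 + 3λ - 28.
The quadratic factors as (λ + 7)·(λ - 4).
Eigenvalues: -7, 2, 4.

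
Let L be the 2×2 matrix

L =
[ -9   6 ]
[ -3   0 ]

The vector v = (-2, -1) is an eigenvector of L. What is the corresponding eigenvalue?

Compute Lv: L·(-2, -1) = (12, 6).
Since Lv = λv, compare component 1: 12 = λ·-2, so λ = -6.

-6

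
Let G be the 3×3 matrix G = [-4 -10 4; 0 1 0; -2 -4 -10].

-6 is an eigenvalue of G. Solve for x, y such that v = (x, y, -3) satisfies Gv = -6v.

6, 0

We need (G + 6I)v = 0.
G + 6I = [[2, -10, 4], [0, 7, 0], [-2, -4, -4]].
Row 1: (2)·x + (-10)·y + (4)·-3 = 0
Row 2: (0)·x + (7)·y + (0)·-3 = 0
Row 3: (-2)·x + (-4)·y + (-4)·-3 = 0
Solving gives x = 6, y = 0.
Check: G·(6, 0, -3) = (-36, 0, 18) = -6·(6, 0, -3).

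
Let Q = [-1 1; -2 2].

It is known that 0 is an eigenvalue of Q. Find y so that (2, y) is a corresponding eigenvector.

2

We need (Q)v = 0.
Q = [[-1, 1], [-2, 2]].
Row 1: (-1)·2 + (1)·y = 0
Row 2: (-2)·2 + (2)·y = 0
Solving gives y = 2.
Check: Q·(2, 2) = (0, 0) = 0·(2, 2).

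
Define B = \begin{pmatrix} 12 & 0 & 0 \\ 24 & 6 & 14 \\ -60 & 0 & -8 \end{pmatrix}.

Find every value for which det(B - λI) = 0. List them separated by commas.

The characteristic polynomial is p(t) = det(tI - B).
Expanding the 3×3 determinant: p(t) = t^3 - 10t^2 - 72t + 576.
Since p(6) = 0, t = 6 is a root.
Factor out (t - 6): p(t) = (t - 6)·(t^2 - 4t - 96).
The quadratic factors as (t + 8)·(t - 12).
Eigenvalues: -8, 6, 12.

-8, 6, 12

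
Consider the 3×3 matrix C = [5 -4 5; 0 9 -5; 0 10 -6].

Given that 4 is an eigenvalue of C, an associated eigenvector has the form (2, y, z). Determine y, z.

We need (C - 4I)v = 0.
C - 4I = [[1, -4, 5], [0, 5, -5], [0, 10, -10]].
Row 1: (1)·2 + (-4)·y + (5)·z = 0
Row 2: (0)·2 + (5)·y + (-5)·z = 0
Row 3: (0)·2 + (10)·y + (-10)·z = 0
Solving gives y = -2, z = -2.
Check: C·(2, -2, -2) = (8, -8, -8) = 4·(2, -2, -2).

-2, -2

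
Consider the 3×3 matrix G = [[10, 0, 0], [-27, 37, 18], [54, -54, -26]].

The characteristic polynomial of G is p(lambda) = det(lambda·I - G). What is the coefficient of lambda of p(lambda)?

p(lambda) = lambda^3 - 21·lambda^2 + 120·lambda - 100.
The coefficient of lambda is 120.

120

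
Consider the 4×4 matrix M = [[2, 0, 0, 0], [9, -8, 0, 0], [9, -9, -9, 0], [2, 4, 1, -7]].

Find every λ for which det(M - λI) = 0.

-9, -8, -7, 2

M is lower triangular, so its eigenvalues are the diagonal entries.
Diagonal: 2, -8, -9, -7.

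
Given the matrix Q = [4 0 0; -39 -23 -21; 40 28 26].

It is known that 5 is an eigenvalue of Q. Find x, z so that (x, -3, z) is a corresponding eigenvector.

0, 4

We need (Q - 5I)v = 0.
Q - 5I = [[-1, 0, 0], [-39, -28, -21], [40, 28, 21]].
Row 1: (-1)·x + (0)·-3 + (0)·z = 0
Row 2: (-39)·x + (-28)·-3 + (-21)·z = 0
Row 3: (40)·x + (28)·-3 + (21)·z = 0
Solving gives x = 0, z = 4.
Check: Q·(0, -3, 4) = (0, -15, 20) = 5·(0, -3, 4).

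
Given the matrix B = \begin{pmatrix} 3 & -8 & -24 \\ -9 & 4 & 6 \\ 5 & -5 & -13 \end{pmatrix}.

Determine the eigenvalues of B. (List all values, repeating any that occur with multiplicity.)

Compute the characteristic polynomial p(μ) = det(μI - B).
Cofactor expansion gives p(μ) = μ^3 + 6μ^2 - μ - 30.
Since p(2) = 0, μ = 2 is a root.
Dividing by (μ - 2) leaves μ^2 + 8μ + 15.
The quadratic factors as (μ + 5)·(μ + 3).
Eigenvalues: -5, -3, 2.

-5, -3, 2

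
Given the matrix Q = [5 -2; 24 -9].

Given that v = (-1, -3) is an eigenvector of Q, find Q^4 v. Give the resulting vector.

First find the eigenvalue: Qv = (1, 3) = -1·(-1, -3), so λ = -1.
Then Q^4 v = λ^4·v = (-1)^4·(-1, -3) = 1·(-1, -3) = (-1, -3).

(-1, -3)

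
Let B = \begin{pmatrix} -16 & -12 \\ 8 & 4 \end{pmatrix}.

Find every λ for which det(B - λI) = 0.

-8, -4

det(B - tI) = (-16 - t)(4 - t) - (-12)·(8) = t^2 + 12t + 32.
This factors as (t + 8)·(t + 4) = 0.
Eigenvalues: -8, -4.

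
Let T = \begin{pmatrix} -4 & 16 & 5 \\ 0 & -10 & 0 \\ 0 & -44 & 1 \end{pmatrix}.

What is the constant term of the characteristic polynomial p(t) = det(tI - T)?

-40

p(0) = det(0·I − T) = det(−T) = (−1)^3·det(T).
det(T) = 40, so p(0) = -40.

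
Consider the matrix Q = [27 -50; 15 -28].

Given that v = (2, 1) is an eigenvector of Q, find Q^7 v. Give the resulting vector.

(256, 128)

First find the eigenvalue: Qv = (4, 2) = 2·(2, 1), so λ = 2.
Then Q^7 v = λ^7·v = 2^7·(2, 1) = 128·(2, 1) = (256, 128).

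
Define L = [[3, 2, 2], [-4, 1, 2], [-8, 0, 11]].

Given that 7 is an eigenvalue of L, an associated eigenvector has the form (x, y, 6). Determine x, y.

3, 0

We need (L - 7I)v = 0.
L - 7I = [[-4, 2, 2], [-4, -6, 2], [-8, 0, 4]].
Row 1: (-4)·x + (2)·y + (2)·6 = 0
Row 2: (-4)·x + (-6)·y + (2)·6 = 0
Row 3: (-8)·x + (0)·y + (4)·6 = 0
Solving gives x = 3, y = 0.
Check: L·(3, 0, 6) = (21, 0, 42) = 7·(3, 0, 6).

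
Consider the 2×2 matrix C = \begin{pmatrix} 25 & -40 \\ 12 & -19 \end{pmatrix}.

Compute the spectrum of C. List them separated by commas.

det(C - sI) = (25 - s)(-19 - s) - (-40)·(12) = s^2 - 6s + 5.
This factors as (s - 1)·(s - 5) = 0.
Eigenvalues: 1, 5.

1, 5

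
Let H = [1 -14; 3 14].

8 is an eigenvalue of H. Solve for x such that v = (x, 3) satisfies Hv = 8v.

We need (H - 8I)v = 0.
H - 8I = [[-7, -14], [3, 6]].
Row 1: (-7)·x + (-14)·3 = 0
Row 2: (3)·x + (6)·3 = 0
Solving gives x = -6.
Check: H·(-6, 3) = (-48, 24) = 8·(-6, 3).

-6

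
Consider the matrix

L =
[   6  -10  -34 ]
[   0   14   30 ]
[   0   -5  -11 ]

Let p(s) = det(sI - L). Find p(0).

p(0) = det(0·I − L) = det(−L) = (−1)^3·det(L).
det(L) = -24, so p(0) = 24.

24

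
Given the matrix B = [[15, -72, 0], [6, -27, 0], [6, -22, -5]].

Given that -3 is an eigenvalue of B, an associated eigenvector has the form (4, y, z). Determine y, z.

We need (B + 3I)v = 0.
B + 3I = [[18, -72, 0], [6, -24, 0], [6, -22, -2]].
Row 1: (18)·4 + (-72)·y + (0)·z = 0
Row 2: (6)·4 + (-24)·y + (0)·z = 0
Row 3: (6)·4 + (-22)·y + (-2)·z = 0
Solving gives y = 1, z = 1.
Check: B·(4, 1, 1) = (-12, -3, -3) = -3·(4, 1, 1).

1, 1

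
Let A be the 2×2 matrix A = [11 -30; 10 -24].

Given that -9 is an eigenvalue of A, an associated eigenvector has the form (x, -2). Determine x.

-3

We need (A + 9I)v = 0.
A + 9I = [[20, -30], [10, -15]].
Row 1: (20)·x + (-30)·-2 = 0
Row 2: (10)·x + (-15)·-2 = 0
Solving gives x = -3.
Check: A·(-3, -2) = (27, 18) = -9·(-3, -2).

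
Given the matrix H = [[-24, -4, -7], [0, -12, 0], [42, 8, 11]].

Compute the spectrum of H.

-12, -10, -3

The characteristic polynomial is p(r) = det(rI - H).
Cofactor expansion gives p(r) = r^3 + 25r^2 + 186r + 360.
Rational-root test: r = -3 gives p(-3) = 0.
Factor out (r + 3): p(r) = (r + 3)·(r^2 + 22r + 120).
The quadratic factors as (r + 12)·(r + 10).
Eigenvalues: -12, -10, -3.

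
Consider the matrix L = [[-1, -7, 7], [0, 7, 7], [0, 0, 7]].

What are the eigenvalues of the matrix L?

-1, 7, 7

L is upper triangular, so its eigenvalues are the diagonal entries.
Diagonal: -1, 7, 7.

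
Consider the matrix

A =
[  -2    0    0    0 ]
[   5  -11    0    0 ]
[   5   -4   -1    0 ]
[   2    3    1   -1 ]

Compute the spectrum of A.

A is lower triangular, so its eigenvalues are the diagonal entries.
Diagonal: -2, -11, -1, -1.

-11, -2, -1, -1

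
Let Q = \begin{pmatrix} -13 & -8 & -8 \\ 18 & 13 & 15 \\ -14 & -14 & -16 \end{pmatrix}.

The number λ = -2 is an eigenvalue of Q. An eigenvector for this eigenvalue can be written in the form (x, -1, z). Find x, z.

We need (Q + 2I)v = 0.
Q + 2I = [[-11, -8, -8], [18, 15, 15], [-14, -14, -14]].
Row 1: (-11)·x + (-8)·-1 + (-8)·z = 0
Row 2: (18)·x + (15)·-1 + (15)·z = 0
Row 3: (-14)·x + (-14)·-1 + (-14)·z = 0
Solving gives x = 0, z = 1.
Check: Q·(0, -1, 1) = (0, 2, -2) = -2·(0, -1, 1).

0, 1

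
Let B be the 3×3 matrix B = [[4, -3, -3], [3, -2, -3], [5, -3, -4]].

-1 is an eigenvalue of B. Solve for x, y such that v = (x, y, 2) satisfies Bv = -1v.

We need (B + 1I)v = 0.
B + 1I = [[5, -3, -3], [3, -1, -3], [5, -3, -3]].
Row 1: (5)·x + (-3)·y + (-3)·2 = 0
Row 2: (3)·x + (-1)·y + (-3)·2 = 0
Row 3: (5)·x + (-3)·y + (-3)·2 = 0
Solving gives x = 3, y = 3.
Check: B·(3, 3, 2) = (-3, -3, -2) = -1·(3, 3, 2).

3, 3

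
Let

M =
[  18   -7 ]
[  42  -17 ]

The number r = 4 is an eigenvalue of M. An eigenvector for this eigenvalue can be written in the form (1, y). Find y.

We need (M - 4I)v = 0.
M - 4I = [[14, -7], [42, -21]].
Row 1: (14)·1 + (-7)·y = 0
Row 2: (42)·1 + (-21)·y = 0
Solving gives y = 2.
Check: M·(1, 2) = (4, 8) = 4·(1, 2).

2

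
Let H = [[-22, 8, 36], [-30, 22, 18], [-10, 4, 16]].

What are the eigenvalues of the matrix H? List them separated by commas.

-2, 8, 10

Set up det(sI - H) = 0.
Expanding along the first row, p(s) = s^3 - 16s^2 + 44s + 160.
Rational-root test: s = -2 gives p(-2) = 0.
Factor out (s + 2): p(s) = (s + 2)·(s^2 - 18s + 80).
The quadratic factors as (s - 8)·(s - 10).
Eigenvalues: -2, 8, 10.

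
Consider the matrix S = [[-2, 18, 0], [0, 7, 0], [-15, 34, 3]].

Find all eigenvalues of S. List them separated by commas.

-2, 3, 7

The characteristic polynomial is p(s) = det(sI - S).
Expanding the 3×3 determinant: p(s) = s^3 - 8s^2 + s + 42.
Rational-root test: s = 7 gives p(7) = 0.
Dividing by (s - 7) leaves s^2 - s - 6.
The quadratic factors as (s + 2)·(s - 3).
Eigenvalues: -2, 3, 7.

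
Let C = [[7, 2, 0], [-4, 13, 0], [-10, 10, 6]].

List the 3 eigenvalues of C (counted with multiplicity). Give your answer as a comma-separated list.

6, 9, 11

The characteristic polynomial is p(λ) = det(λI - C).
Expanding along the first row, p(λ) = λ^3 - 26λ^2 + 219λ - 594.
Try λ = 6: p(6) = 0, so 6 is a root.
Factor out (λ - 6): p(λ) = (λ - 6)·(λ^2 - 20λ + 99).
The quadratic factors as (λ - 9)·(λ - 11).
Eigenvalues: 6, 9, 11.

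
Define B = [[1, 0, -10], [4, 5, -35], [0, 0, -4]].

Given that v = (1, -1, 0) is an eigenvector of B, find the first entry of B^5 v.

First find the eigenvalue: Bv = (1, -1, 0) = 1·(1, -1, 0), so λ = 1.
Then B^5 v = λ^5·v = 1^5·(1, -1, 0) = 1·(1, -1, 0) = (1, -1, 0).

1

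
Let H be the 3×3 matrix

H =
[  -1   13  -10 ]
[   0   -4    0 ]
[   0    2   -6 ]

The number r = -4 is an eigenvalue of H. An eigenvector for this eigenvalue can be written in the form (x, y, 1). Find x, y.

-1, 1

We need (H + 4I)v = 0.
H + 4I = [[3, 13, -10], [0, 0, 0], [0, 2, -2]].
Row 1: (3)·x + (13)·y + (-10)·1 = 0
Row 2: (0)·x + (0)·y + (0)·1 = 0
Row 3: (0)·x + (2)·y + (-2)·1 = 0
Solving gives x = -1, y = 1.
Check: H·(-1, 1, 1) = (4, -4, -4) = -4·(-1, 1, 1).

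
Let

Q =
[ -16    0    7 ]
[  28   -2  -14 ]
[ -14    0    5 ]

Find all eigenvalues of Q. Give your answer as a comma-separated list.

Compute the characteristic polynomial p(s) = det(sI - Q).
Cofactor expansion gives p(s) = s^3 + 13s^2 + 40s + 36.
Rational-root test: s = -2 gives p(-2) = 0.
Factor out (s + 2): p(s) = (s + 2)·(s^2 + 11s + 18).
The quadratic factors as (s + 9)·(s + 2).
Eigenvalues: -9, -2, -2.

-9, -2, -2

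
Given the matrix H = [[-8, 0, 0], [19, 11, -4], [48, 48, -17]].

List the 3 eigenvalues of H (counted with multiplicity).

-8, -5, -1

Set up det(λI - H) = 0.
Expanding along the first row, p(λ) = λ^3 + 14λ^2 + 53λ + 40.
Rational-root test: λ = -1 gives p(-1) = 0.
Factor out (λ + 1): p(λ) = (λ + 1)·(λ^2 + 13λ + 40).
The quadratic factors as (λ + 8)·(λ + 5).
Eigenvalues: -8, -5, -1.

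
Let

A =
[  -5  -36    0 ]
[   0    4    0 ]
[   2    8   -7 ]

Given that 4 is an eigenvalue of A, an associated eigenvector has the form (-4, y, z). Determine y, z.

1, 0

We need (A - 4I)v = 0.
A - 4I = [[-9, -36, 0], [0, 0, 0], [2, 8, -11]].
Row 1: (-9)·-4 + (-36)·y + (0)·z = 0
Row 2: (0)·-4 + (0)·y + (0)·z = 0
Row 3: (2)·-4 + (8)·y + (-11)·z = 0
Solving gives y = 1, z = 0.
Check: A·(-4, 1, 0) = (-16, 4, 0) = 4·(-4, 1, 0).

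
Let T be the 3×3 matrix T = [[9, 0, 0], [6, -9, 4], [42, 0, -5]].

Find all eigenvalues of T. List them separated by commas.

-9, -5, 9

Set up det(lambda·I - T) = 0.
Cofactor expansion gives p(lambda) = lambda^3 + 5·lambda^2 - 81·lambda - 405.
Since p(-5) = 0, lambda = -5 is a root.
Dividing by (lambda + 5) leaves lambda^2 - 81.
The quadratic factors as (lambda + 9)·(lambda - 9).
Eigenvalues: -9, -5, 9.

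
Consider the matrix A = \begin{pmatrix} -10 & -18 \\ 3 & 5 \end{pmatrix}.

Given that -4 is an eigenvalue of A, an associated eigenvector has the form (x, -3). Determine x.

9

We need (A + 4I)v = 0.
A + 4I = [[-6, -18], [3, 9]].
Row 1: (-6)·x + (-18)·-3 = 0
Row 2: (3)·x + (9)·-3 = 0
Solving gives x = 9.
Check: A·(9, -3) = (-36, 12) = -4·(9, -3).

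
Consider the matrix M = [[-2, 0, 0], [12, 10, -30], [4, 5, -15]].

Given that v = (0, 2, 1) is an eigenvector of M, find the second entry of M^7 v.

First find the eigenvalue: Mv = (0, -10, -5) = -5·(0, 2, 1), so λ = -5.
Then M^7 v = λ^7·v = (-5)^7·(0, 2, 1) = -78125·(0, 2, 1) = (0, -156250, -78125).

-156250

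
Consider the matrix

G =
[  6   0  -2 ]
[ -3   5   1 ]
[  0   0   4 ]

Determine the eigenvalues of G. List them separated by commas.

4, 5, 6

The characteristic polynomial is p(λ) = det(λI - G).
Cofactor expansion gives p(λ) = λ^3 - 15λ^2 + 74λ - 120.
Since p(4) = 0, λ = 4 is a root.
Dividing by (λ - 4) leaves λ^2 - 11λ + 30.
The quadratic factors as (λ - 5)·(λ - 6).
Eigenvalues: 4, 5, 6.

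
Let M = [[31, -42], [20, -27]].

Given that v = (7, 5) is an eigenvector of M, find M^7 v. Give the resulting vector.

(7, 5)

First find the eigenvalue: Mv = (7, 5) = 1·(7, 5), so λ = 1.
Then M^7 v = λ^7·v = 1^7·(7, 5) = 1·(7, 5) = (7, 5).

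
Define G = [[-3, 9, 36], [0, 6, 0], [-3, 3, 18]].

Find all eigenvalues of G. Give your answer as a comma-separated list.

6, 6, 9

Compute the characteristic polynomial p(s) = det(sI - G).
Expanding along the first row, p(s) = s^3 - 21s^2 + 144s - 324.
Since p(9) = 0, s = 9 is a root.
Dividing by (s - 9) leaves s^2 - 12s + 36.
The quadratic factor is (s - 6)^2.
Eigenvalues: 6, 6, 9.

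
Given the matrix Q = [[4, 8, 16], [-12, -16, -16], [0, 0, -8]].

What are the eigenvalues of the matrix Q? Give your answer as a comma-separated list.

The characteristic polynomial is p(r) = det(rI - Q).
Expanding the 3×3 determinant: p(r) = r^3 + 20r^2 + 128r + 256.
Rational-root test: r = -4 gives p(-4) = 0.
Factor out (r + 4): p(r) = (r + 4)·(r^2 + 16r + 64).
The quadratic factor is (r + 8)^2.
Eigenvalues: -8, -8, -4.

-8, -8, -4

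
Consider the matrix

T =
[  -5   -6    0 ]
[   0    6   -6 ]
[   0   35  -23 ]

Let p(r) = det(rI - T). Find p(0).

360

p(0) = det(0·I − T) = det(−T) = (−1)^3·det(T).
det(T) = -360, so p(0) = 360.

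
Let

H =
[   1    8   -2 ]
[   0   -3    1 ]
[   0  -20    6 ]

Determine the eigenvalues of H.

1, 1, 2

The characteristic polynomial is p(λ) = det(λI - H).
Cofactor expansion gives p(λ) = λ^3 - 4λ^2 + 5λ - 2.
Rational-root test: λ = 2 gives p(2) = 0.
Dividing by (λ - 2) leaves λ^2 - 2λ + 1.
The quadratic factor is (λ - 1)^2.
Eigenvalues: 1, 1, 2.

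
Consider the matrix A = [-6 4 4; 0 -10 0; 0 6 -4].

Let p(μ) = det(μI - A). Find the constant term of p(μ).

240

p(μ) = μ^3 + 20μ^2 + 124μ + 240.
The constant term is 240.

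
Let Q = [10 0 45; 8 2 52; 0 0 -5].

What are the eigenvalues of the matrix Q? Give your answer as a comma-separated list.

Compute the characteristic polynomial p(λ) = det(λI - Q).
Expanding along the first row, p(λ) = λ^3 - 7λ^2 - 40λ + 100.
Since p(-5) = 0, λ = -5 is a root.
Dividing by (λ + 5) leaves λ^2 - 12λ + 20.
The quadratic factors as (λ - 2)·(λ - 10).
Eigenvalues: -5, 2, 10.

-5, 2, 10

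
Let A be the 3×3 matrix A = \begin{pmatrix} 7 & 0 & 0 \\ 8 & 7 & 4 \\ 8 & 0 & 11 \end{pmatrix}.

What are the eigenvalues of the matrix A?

Set up det(sI - A) = 0.
Expanding the 3×3 determinant: p(s) = s^3 - 25s^2 + 203s - 539.
Since p(7) = 0, s = 7 is a root.
Dividing by (s - 7) leaves s^2 - 18s + 77.
The quadratic factors as (s - 7)·(s - 11).
Eigenvalues: 7, 7, 11.

7, 7, 11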